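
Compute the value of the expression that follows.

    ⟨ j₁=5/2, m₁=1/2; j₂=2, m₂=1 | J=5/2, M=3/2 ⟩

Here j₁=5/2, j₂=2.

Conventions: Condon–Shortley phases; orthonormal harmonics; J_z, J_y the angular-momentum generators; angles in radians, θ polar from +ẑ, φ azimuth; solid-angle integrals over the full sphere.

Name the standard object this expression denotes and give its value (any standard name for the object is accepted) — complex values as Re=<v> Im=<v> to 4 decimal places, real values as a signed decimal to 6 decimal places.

This is a Clebsch–Gordan (vector-coupling) coefficient.
triangle: 2!*3!*2!/8! = 24/40320
(j±m)!: 3!*2!*3!*1!*4!*1! = 1728
prefactor² = (2J+1)*Δ*N² = 216/35
  k=1: −1/(1!*1!*1!*2!*2!*0!) = -1/4
  k=2: +1/(2!*0!*0!*1!*3!*1!) = 1/12
Σ = -1/6  ⇒  CG² = 216/35*(-1/6)² = 6/35
CG = −√(6/35) = -0.414039

Clebsch–Gordan coefficient, −√(6/35) ≈ -0.414039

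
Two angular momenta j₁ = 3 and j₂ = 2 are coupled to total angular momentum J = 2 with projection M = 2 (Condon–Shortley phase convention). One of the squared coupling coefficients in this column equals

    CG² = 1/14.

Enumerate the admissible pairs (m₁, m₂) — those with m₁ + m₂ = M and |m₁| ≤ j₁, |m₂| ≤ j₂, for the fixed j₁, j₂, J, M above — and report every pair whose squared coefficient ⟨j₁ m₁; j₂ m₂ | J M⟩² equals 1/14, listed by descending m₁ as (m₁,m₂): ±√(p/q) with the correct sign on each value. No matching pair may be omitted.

(0,2): −√(1/14)

Admissible pairs with m₁+m₂ = M = 2: (0,2), (1,1), (2,0), (3,-1)
  (m₁,m₂)=(3,-1): CG² = 5/14, CG = +√(5/14)
  (m₁,m₂)=(2,0): CG² = 5/14, CG = −√(5/14)
  (m₁,m₂)=(1,1): CG² = 3/14, CG = +√(3/14)
  (m₁,m₂)=(0,2): CG² = 1/14, CG = −√(1/14)   ← matches the target
Pairs with CG² = 1/14: (0,2): −√(1/14)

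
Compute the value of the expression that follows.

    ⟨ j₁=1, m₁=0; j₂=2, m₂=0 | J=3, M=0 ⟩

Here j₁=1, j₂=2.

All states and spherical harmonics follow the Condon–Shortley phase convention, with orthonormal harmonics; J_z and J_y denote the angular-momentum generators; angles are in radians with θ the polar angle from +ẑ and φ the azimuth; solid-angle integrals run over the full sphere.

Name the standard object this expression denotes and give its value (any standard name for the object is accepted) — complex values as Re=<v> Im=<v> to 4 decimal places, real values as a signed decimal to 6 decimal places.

Clebsch–Gordan coefficient, +√(3/5) ≈ +0.774597

This is a Clebsch–Gordan (vector-coupling) coefficient.
j₁+j₂−J=0  J+j₁−j₂=2  J−j₁+j₂=4  j₁+j₂+J+1=7
(j₁±m₁, j₂±m₂, J±M) = (1,1,2,2,3,3)
P² = 48/5
sum k=0..0:
  [0] +1/4 = 1/4
S = 1/4
C² = P²·S² = 3/5 ; C = +0.774597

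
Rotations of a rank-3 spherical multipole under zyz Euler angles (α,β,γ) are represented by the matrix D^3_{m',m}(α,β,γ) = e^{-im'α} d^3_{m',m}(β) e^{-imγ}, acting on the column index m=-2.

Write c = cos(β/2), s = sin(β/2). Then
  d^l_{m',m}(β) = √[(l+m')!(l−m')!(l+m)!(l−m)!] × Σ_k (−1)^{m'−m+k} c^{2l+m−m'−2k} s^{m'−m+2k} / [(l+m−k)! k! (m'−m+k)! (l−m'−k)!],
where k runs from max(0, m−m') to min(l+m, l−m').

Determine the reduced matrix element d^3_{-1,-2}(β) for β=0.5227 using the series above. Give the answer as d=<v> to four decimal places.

d^3_{-1,-2}(β=0.5227) via the finite sum:
c=cos(0.522700/2)=0.966042, s=sin(0.522700/2)=0.258385; N=√[2·24·1·120]=75.894664
Admissible k: 0..1 (factorial args all ≥0)
  k=0: (−1)^1·75.8947/(24)·0.9660^5·0.2584^1 = -0.687460
  k=1: (−1)^2·75.8947/(12)·0.9660^3·0.2584^3 = +0.098360
d^3_{-1,-2}(0.5227) = -0.687460 +0.098360 = -0.589100

d=-0.5891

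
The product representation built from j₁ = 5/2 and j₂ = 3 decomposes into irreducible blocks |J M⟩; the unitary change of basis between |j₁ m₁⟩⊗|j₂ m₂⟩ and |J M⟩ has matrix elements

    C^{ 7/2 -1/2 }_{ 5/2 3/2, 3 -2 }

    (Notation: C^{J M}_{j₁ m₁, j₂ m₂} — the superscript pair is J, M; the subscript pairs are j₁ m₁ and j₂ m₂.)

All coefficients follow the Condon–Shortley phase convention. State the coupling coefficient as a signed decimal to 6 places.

+0.563436

√[8·2!3!4!/10! · 4!1!1!5!3!4!] = √(9216/35)
  +(−1)^0/∏(0,2,1,1,2,3)! = 1/24  (running 1/24)
  +(−1)^1/∏(1,1,0,0,3,4)! = -1/144  (running 5/144)
⟨..|..⟩ = √(9216/35)·(5/144) = +0.563436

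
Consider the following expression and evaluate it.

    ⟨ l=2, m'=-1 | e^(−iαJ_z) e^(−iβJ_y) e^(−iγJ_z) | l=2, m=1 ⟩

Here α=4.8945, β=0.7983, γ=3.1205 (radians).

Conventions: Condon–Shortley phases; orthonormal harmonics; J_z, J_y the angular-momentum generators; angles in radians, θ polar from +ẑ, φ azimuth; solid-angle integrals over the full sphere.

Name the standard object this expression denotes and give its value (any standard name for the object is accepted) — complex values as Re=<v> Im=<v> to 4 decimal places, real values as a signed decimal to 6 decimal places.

This is a Wigner D-matrix element — the rotation-matrix element ⟨l m'| R(α,β,γ) |l m⟩ in the angular-momentum basis.
First d^2_{-1,1}(β=0.7983), then the phase factors e^{-i(-1)α} and e^{-i(1)γ}:
With c≡cos(β/2)=0.921392 and s≡sin(β/2)=0.388635, N=[1·6·6·1]^{1/2}=6.000000
k∈{2,3} keeps every argument non-negative
  k=2: (−1)^0·6.0000/(2)·0.9214^2·0.3886^2 = +0.384675
  k=3: (−1)^1·6.0000/(6)·0.9214^0·0.3886^4 = -0.022812
d^2_{-1,1}(0.7983) = +0.384675 -0.022812 = +0.361863
D = (+0.181106-0.983464i)·(+0.361863)·(-0.999778-0.021091i) = -0.073027+0.354418i

Wigner D-matrix element, Re=-0.0730 Im=0.3544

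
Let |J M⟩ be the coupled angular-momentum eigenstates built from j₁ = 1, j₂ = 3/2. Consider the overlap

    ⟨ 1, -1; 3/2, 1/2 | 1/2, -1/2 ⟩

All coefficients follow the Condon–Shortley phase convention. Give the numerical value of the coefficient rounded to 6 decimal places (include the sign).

triangle: 2!×0!×1!/4! = 2/24
(j±m)!: 0!×2!×2!×1!×0!×1! = 4
prefactor² = (2J+1)×Δ×N² = 2/3
  k=2: +1/(2!×0!×0!×0!×0!×1!) = 1/2
Σ = 1/2  ⇒  CG² = 2/3×(1/2)² = 1/6
CG = +√(1/6) = +0.408248

+√(1/6) = +0.408248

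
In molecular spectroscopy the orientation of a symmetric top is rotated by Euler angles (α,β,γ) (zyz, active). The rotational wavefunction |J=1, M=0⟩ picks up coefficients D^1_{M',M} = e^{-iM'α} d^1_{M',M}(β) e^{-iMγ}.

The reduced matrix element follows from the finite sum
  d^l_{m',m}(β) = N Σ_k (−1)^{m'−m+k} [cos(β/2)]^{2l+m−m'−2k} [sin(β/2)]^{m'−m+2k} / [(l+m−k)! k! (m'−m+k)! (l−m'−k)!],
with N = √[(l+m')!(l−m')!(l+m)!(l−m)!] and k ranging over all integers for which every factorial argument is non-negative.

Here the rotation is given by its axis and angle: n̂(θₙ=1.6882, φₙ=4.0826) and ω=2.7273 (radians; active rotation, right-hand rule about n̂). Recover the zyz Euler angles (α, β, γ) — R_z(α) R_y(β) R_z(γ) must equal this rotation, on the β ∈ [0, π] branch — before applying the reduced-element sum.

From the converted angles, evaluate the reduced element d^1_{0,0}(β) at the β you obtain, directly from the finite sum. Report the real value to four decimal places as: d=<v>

Axis–angle → zyz. n̂ = (sinθₙcosφₙ, sinθₙsinφₙ, cosθₙ) = (-0.584920, -0.802589, -0.117134), ω = 2.7273.
R = I cosω + sinω [n̂]ₓ + (1−cosω) n̂n̂ᵀ gives
  R = [-0.260083, +0.946337, -0.191844; +0.852034, +0.318401, +0.415523; +0.454308, -0.055387, -0.889121]
β = atan2(√(R₁₃²+R₂₃²), R₃₃) = 2.666218; α = atan2(R₂₃, R₁₃) mod 2π = 2.003332; γ = atan2(R₃₂, −R₃₁) mod 2π = 3.262909
d^1_{0,0}(β=2.6662) via the finite sum:
With c≡cos(β/2)=0.235456 and s≡sin(β/2)=0.971885, N=[1·1·1·1]^{1/2}=1.000000
k∈{0,1} keeps every argument non-negative
  k=0: (−1)^0·1.0000/(1)·0.2355^2·0.9719^0 = +0.055439
  k=1: (−1)^1·1.0000/(1)·0.2355^0·0.9719^2 = -0.944561
d^1_{0,0}(2.6662) = +0.055439 -0.944561 = -0.889121

d=-0.8891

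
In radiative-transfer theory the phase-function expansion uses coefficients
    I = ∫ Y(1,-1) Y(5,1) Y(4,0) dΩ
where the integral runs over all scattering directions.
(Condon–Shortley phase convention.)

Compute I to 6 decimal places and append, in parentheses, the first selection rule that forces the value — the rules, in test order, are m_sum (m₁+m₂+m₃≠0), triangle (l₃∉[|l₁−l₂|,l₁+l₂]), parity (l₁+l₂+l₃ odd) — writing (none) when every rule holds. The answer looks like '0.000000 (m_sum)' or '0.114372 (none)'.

Rules hold: Σm=0, L=10 even, 4≤4≤6.
N = 3·11·9 = 297
Δ = 2!·0!·8!/11! = 1/495
Racah Σ t=1..1: t=1:−1/576 = -1/576
⇒ 3j(1 5 4; 0 0 0)² = 5/99, sgn -1
Racah Σ t=2..2: t=2:+1/1152 = 1/1152
⇒ 3j(1 5 4; -1 1 0)² = 1/33, sgn +1
4πI² = N·(3j₀)²·(3jₘ)² = 5/11
I = -1·√(0.454545/4π) = -0.19018827
No selection rule forces the value: the integral is nonzero (none).

-0.190188 (none)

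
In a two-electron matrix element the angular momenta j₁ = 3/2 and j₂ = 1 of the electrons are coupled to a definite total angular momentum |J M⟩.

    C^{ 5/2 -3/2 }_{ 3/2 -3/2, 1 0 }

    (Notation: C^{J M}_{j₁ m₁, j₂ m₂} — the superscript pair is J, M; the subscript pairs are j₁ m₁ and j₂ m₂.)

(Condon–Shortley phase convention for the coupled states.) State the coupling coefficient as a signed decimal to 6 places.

+0.632456  (= +√(2/5))

j₁+j₂−J=0  J+j₁−j₂=3  J−j₁+j₂=2  j₁+j₂+J+1=6
(j₁±m₁, j₂±m₂, J±M) = (0,3,1,1,1,4)
P² = 72/5
sum k=0..0:
  [0] +1/6 = 1/6
S = 1/6
C² = P²·S² = 2/5 ; C = +0.632456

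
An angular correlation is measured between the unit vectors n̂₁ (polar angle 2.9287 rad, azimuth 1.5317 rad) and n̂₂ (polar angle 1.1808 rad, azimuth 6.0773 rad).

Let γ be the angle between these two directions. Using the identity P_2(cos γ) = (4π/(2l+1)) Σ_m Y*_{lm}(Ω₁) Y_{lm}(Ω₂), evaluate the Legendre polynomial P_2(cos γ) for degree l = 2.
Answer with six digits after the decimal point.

Expand P_2 via completeness: Σ_{m} conj(Y_{2,m}) at Ω₁ times Y_{2,m} at Ω₂ —
  [-2]  conj(Y_{2,-2})(Ω₁) = -0.017192+0.001347i ; Y_{2,-2}(Ω₂) = +0.302821+0.132254i ; Δ = -0.005384-0.001866i
  [-1]  conj(Y_{2,-1})(Ω₁) = -0.006236-0.159423i ; Y_{2,-1}(Ω₂) = +0.265919+0.055536i ; Δ = +0.007195-0.042740i
  [+0]  conj(Y_{2,0})(Ω₁) = +0.588543-0.000000i ; Y_{2,0}(Ω₂) = -0.178631+0.000000i ; Δ = -0.105132+0.000000i
  [+1]  conj(Y_{2,1})(Ω₁) = +0.006236-0.159423i ; Y_{2,1}(Ω₂) = -0.265919+0.055536i ; Δ = +0.007195+0.042740i
  [+2]  conj(Y_{2,2})(Ω₁) = -0.017192-0.001347i ; Y_{2,2}(Ω₂) = +0.302821-0.132254i ; Δ = -0.005384+0.001866i
Accumulated sum -0.101509-0.000000i; after 4π/(2l+1) scaling, -0.255121-0.000000i ⇒ P_2 = -0.255121

-0.255121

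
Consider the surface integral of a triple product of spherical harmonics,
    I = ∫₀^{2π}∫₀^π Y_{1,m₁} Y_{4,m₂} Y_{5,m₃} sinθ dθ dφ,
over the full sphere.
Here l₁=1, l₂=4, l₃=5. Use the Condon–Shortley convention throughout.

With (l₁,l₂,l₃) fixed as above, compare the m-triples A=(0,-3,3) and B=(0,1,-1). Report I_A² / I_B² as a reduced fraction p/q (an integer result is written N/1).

2/3

Same 1,4,5: normalisation and zero-m 3j drop out of the ratio.
A: Δ: 0! 2! 8! / 11! → 1/495; sum: t=0:+1/5040 = 1/5040; 3j²(1 4 5; 0 -3 3) = Δ·Π!·Σ² = 16/495  (sign +1)
B: Δ: 0! 2! 8! / 11! → 1/495; sum: t=0:+1/720 = 1/720; 3j²(1 4 5; 0 1 -1) = Δ·Π!·Σ² = 8/165  (sign +1)
I_A²/I_B² = (16/495)/(8/165) = 2/3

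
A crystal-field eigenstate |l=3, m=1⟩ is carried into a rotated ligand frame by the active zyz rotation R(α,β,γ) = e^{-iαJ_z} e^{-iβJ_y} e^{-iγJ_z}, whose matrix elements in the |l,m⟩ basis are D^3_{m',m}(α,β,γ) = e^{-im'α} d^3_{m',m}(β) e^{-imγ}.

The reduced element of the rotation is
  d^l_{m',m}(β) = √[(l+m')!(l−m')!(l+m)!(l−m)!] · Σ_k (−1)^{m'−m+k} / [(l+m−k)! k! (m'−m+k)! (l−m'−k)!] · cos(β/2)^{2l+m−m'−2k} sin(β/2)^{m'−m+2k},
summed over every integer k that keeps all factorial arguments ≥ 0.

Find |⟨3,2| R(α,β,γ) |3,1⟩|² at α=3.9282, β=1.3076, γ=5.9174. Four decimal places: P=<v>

P=0.0111

First d^3_{2,1}(β=1.3076), then the phase factors e^{-i(2)α} and e^{-i(1)γ}:
c=cos(1.307600/2)=0.793778, s=sin(1.307600/2)=0.608207; N=√[120·1·24·2]=75.894664
The bounds max(0,m−m')=0 and min(l+m,l−m')=1 give 2 terms
  k=0: (−1)^1·75.8947/(24)·0.7938^5·0.6082^1 = -0.606105
  k=1: (−1)^2·75.8947/(12)·0.7938^3·0.6082^3 = +0.711676
d^3_{2,1}(1.3076) = -0.606105 +0.711676 = +0.105571
|D^3_{2,1}|² = |d^3_{2,1}(β)|² = (+0.105571)² = 0.011145 (the z-rotation phases have unit modulus)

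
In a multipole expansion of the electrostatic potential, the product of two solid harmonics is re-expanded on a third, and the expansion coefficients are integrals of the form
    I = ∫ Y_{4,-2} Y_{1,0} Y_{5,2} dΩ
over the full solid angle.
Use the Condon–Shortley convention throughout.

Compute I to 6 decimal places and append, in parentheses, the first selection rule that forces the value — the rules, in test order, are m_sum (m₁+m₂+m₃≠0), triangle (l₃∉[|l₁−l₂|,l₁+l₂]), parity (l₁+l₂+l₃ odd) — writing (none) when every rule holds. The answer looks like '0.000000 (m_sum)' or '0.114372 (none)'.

0.225034 (none)

m-sum 0 ✓  L=10 even ✓  3≤5≤5 ✓
Π(2lᵢ+1) = 9×3×11 = 297
triangle coeff Δ(4,1,5) = 1/495
Σ_t [0,0]: t=0:+1/576 = 1/576
(3j)²=5/99 [(4 1 5; 0 0 0)], sign=-1
Σ_t [0,0]: t=0:+1/1440 = 1/1440
(3j)²=7/165 [(4 1 5; -2 0 2)], sign=-1
⇒ 4πI² = 7/11
I = (+1)√(7/11/(4π)) = 0.22503380
No selection rule forces the value: the integral is nonzero (none).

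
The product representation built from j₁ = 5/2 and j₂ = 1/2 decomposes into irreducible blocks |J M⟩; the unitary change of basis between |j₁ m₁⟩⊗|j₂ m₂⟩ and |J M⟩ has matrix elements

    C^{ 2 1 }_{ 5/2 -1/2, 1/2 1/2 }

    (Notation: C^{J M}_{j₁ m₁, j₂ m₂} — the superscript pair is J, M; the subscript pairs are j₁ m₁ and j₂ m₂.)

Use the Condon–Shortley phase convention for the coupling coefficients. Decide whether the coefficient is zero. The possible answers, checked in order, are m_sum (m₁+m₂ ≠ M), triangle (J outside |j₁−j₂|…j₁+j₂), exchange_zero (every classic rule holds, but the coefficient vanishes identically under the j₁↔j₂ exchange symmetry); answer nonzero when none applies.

m_sum

m-sum: m₁+m₂ = -1/2+1/2 = 0, M = 1  ✗ ⇒ coefficient is 0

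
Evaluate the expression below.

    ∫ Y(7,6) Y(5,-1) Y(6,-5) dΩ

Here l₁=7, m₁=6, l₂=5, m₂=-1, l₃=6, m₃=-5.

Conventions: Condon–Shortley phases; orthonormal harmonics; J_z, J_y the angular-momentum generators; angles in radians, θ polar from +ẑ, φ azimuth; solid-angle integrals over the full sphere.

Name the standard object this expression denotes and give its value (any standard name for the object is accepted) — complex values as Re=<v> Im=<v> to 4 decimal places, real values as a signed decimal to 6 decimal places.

Gaunt coefficient, -0.141904

This is a Gaunt coefficient — the integral of a triple product of spherical harmonics over the sphere.
m-sum 0 ✓  L=18 even ✓  2≤6≤12 ✓
Π(2lᵢ+1) = 15×11×13 = 2145
triangle coeff Δ(7,5,6) = 1/174594420
Σ_t [1,5]: t=1:−1/4147200 t=2:+1/207360 t=3:−1/82944 t=4:+1/207360 t=5:−1/4147200 = -1/345600
(3j)²=420/46189 [(7 5 6; 0 0 0)], sign=-1
Σ_t [0,1]: t=0:+1/87091200 t=1:−1/29030400 = -1/43545600
(3j)²=88/6783 [(7 5 6; 6 -1 -5)], sign=+1
⇒ 4πI² = 26400/104329
I = (-1)√(26400/104329/(4π)) = -0.14190396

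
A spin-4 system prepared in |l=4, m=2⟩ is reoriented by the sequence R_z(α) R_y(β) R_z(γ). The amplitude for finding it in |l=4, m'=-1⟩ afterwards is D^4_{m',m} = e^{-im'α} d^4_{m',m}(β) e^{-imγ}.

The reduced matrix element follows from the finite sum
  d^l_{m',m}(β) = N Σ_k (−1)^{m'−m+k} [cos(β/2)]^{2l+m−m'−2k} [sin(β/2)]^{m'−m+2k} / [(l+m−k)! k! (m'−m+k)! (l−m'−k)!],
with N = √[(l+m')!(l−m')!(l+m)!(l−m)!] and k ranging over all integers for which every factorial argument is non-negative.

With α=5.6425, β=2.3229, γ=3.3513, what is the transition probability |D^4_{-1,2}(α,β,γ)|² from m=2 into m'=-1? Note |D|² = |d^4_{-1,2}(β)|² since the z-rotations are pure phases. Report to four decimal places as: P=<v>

P=0.0267

Split into d^4_{-1,2}(β=2.3229) × two z-phases.
Half-angle: c=0.398010, s=0.917381. N=√(6·120·720·2)=1018.233765
Admissible k: 3..5 (factorial args all ≥0)
  k=3: (−1)^0·1018.2338/(72)·0.3980^5·0.9174^3 = +0.109052
  k=4: (−1)^1·1018.2338/(48)·0.3980^3·0.9174^5 = -0.869034
  k=5: (−1)^2·1018.2338/(240)·0.3980^1·0.9174^7 = +0.923376
d^4_{-1,2}(2.3229) = +0.109052 -0.869034 +0.923376 = +0.163395
|D^4_{-1,2}|² = |d^4_{-1,2}(β)|² = (+0.163395)² = 0.026698 (the z-rotation phases have unit modulus)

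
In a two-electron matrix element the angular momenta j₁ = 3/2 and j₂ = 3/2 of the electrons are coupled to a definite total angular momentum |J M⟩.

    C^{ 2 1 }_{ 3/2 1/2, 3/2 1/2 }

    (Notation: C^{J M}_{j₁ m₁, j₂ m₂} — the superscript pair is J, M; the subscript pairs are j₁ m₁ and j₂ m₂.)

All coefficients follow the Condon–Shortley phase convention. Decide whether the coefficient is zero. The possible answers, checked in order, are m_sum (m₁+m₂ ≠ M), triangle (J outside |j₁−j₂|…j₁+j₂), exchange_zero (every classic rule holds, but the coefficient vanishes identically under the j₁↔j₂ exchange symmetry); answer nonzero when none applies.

exchange_zero

m-sum: m₁+m₂ = 1/2+1/2 = 1, M = 1  ✓
triangle: |j₁−j₂| = 0 ≤ J = 2 ≤ j₁+j₂ = 3  ✓
exchange: j₁=j₂ and m₁=m₂, and (−1)^(j₁+j₂−J) = (−1)^1 = −1 forces ⟨j₁m₁;j₂m₂|JM⟩ = −⟨j₂m₂;j₁m₁|JM⟩ = −⟨j₁m₁;j₂m₂|JM⟩ ⇒ the coefficient vanishes identically
Racah sum check: Σ_k collapses to 0 ⇒ CG = 0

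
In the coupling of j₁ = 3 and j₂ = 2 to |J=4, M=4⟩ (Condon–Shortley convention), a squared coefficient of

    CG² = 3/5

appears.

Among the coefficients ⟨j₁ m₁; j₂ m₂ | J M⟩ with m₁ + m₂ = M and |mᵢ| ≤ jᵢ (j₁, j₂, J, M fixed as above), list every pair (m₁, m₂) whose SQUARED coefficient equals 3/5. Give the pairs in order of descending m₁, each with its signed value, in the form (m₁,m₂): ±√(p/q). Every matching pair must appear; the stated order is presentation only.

Admissible pairs with m₁+m₂ = M = 4: (2,2), (3,1)
  (m₁,m₂)=(3,1): CG² = 3/5, CG = +√(3/5)   ← matches the target
  (m₁,m₂)=(2,2): CG² = 2/5, CG = −√(2/5)
Pairs with CG² = 3/5: (3,1): +√(3/5)

(3,1): +√(3/5)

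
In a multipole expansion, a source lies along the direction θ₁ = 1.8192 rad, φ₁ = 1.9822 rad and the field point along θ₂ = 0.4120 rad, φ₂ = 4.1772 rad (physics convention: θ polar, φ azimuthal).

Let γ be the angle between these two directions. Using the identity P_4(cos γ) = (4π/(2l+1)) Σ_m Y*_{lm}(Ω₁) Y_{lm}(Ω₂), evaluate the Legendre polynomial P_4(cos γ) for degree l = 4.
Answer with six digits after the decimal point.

-0.208775

Summing Y*_{l m}(θ₁,φ₁)·Y_{l m}(θ₂,φ₂) over m ∈ [−4, 4]; prefactor 4π/(2·4+1) = 1.396263:
  term(m=-4) = -0.00355 - 0.00267j   from Y*(Ω₁)=-0.02920 + 0.38956j, Y(Ω₂)=-0.00614 + 0.00958j
  term(m=-3) = -0.01971 + 0.00614j   from Y*(Ω₁)=-0.26453 + 0.09256j, Y(Ω₂)=0.07360 + 0.00256j
  term(m=-2) = 0.01503 - 0.04500j   from Y*(Ω₁)=0.12332 + 0.13291j, Y(Ω₂)=-0.12553 - 0.22956j
  term(m=-1) = -0.08482 - 0.11775j   from Y*(Ω₁)=-0.11618 + 0.26628j, Y(Ω₂)=-0.25475 + 0.42967j
  term(m=+0) = 0.03657 + 0.00000j   from Y*(Ω₁)=0.13906 + 0.00000j, Y(Ω₂)=0.26296 + 0.00000j
  term(m=+1) = -0.08482 + 0.11775j   from Y*(Ω₁)=0.11618 + 0.26628j, Y(Ω₂)=0.25475 + 0.42967j
  term(m=+2) = 0.01503 + 0.04500j   from Y*(Ω₁)=0.12332 - 0.13291j, Y(Ω₂)=-0.12553 + 0.22956j
  term(m=+3) = -0.01971 - 0.00614j   from Y*(Ω₁)=0.26453 + 0.09256j, Y(Ω₂)=-0.07360 + 0.00256j
  term(m=+4) = -0.00355 + 0.00267j   from Y*(Ω₁)=-0.02920 - 0.38956j, Y(Ω₂)=-0.00614 - 0.00958j
Σ over m = -0.14952 - 0.00000j; ×(4π/9) → -0.20877 - 0.00000j. Real part: -0.208775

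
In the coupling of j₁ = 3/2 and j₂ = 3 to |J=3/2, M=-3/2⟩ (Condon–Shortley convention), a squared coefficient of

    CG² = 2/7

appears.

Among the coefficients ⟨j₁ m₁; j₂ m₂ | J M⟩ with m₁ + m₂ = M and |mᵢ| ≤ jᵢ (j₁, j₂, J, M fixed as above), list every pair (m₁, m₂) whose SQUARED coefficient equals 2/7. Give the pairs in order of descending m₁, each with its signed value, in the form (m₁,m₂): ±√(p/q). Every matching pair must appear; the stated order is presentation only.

Admissible pairs with m₁+m₂ = M = -3/2: (-3/2,0), (-1/2,-1), (1/2,-2), (3/2,-3)
  (m₁,m₂)=(3/2,-3): CG² = 4/7, CG = +√(4/7)
  (m₁,m₂)=(1/2,-2): CG² = 2/7, CG = −√(2/7)   ← matches the target
  (m₁,m₂)=(-1/2,-1): CG² = 4/35, CG = +√(4/35)
  (m₁,m₂)=(-3/2,0): CG² = 1/35, CG = −√(1/35)
Pairs with CG² = 2/7: (1/2,-2): −√(2/7)

(1/2,-2): −√(2/7)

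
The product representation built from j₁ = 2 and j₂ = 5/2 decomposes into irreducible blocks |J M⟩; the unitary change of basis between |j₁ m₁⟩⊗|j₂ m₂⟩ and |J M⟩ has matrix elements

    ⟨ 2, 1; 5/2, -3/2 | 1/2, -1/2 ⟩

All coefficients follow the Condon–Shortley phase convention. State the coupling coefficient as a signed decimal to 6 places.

−√(4/15) ≈ -0.516398

√[2·4!0!1!/6! · 3!1!1!4!0!1!] = √(48/5)
  +(−1)^1/∏(1,3,0,0,0,1)! = -1/6  (running -1/6)
⟨..|..⟩ = √(48/5)·(-1/6) = -0.516398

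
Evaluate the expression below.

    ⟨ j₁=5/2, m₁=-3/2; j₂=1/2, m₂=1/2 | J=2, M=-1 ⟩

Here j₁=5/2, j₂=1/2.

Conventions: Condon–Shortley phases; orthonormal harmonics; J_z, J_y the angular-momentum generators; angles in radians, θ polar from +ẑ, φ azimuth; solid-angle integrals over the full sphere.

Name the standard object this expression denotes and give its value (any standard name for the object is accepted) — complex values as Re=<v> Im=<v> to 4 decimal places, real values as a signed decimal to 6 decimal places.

Clebsch–Gordan coefficient, −√(2/3) ≈ -0.816497

This is a Clebsch–Gordan (vector-coupling) coefficient.
√[5·1!4!0!/6! · 1!4!1!0!1!3!] = √(24)
  +(−1)^1/∏(1,0,3,0,1,0)! = -1/6  (running -1/6)
⟨..|..⟩ = √(24)·(-1/6) = -0.816497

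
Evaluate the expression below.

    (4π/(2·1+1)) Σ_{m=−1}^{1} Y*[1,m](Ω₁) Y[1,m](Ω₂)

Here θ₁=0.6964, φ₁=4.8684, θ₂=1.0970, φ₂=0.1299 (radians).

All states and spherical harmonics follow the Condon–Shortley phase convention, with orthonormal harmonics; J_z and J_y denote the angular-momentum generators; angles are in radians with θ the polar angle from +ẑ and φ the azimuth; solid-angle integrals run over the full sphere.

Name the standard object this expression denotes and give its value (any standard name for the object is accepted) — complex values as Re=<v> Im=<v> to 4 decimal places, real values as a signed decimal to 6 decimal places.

This sum is the spherical-harmonic addition theorem: it equals the Legendre polynomial P_l(cos γ) of the angle γ between the two directions.
Summing Y*_{l m}(θ₁,φ₁)·Y_{l m}(θ₂,φ₂) over m ∈ [−1, 1]; prefactor 4π/(2·1+1) = 4.188790:
  m=-1: Y*=0.03444 - 0.21893j  Y=0.30485 - 0.03982j  product 0.00178 - 0.06811j
  m=+0: Y*=0.37483 + 0.00000j  Y=0.22293 + 0.00000j  product 0.08356 + 0.00000j
  m=+1: Y*=-0.03444 - 0.21893j  Y=-0.30485 - 0.03982j  product 0.00178 + 0.06811j
Accumulated sum 0.08712 + 0.00000j; after 4π/(2l+1) scaling, 0.36493 + 0.00000j ⇒ P_1 = 0.364931

Legendre polynomial (addition theorem), +0.364931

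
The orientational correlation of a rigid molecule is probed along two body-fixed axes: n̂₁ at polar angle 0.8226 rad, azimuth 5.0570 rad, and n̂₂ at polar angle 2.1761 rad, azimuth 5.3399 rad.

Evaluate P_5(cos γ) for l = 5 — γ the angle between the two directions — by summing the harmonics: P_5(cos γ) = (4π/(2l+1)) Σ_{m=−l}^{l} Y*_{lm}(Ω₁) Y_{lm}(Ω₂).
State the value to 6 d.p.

0.299770

Summing Y*_{l m}(θ₁,φ₁)·Y_{l m}(θ₂,φ₂) over m ∈ [−5, 5]; prefactor 4π/(2·5+1) = 1.142397:
  term(m=-5) = (0.002667, -0.016922)   from Y*(Ω₁)=(0.097020, 0.014887), Y(Ω₂)=(0.000705, -0.174529)
  term(m=-4) = (-0.046787, 0.099589)   from Y*(Ω₁)=(0.055079, 0.282806), Y(Ω₂)=(0.308234, 0.225470)
  term(m=-3) = (0.104921, -0.119123)   from Y*(Ω₁)=(-0.370458, 0.220537), Y(Ω₂)=(-0.350449, 0.112930)
  term(m=-2) = (0.003798, -0.002412)   from Y*(Ω₁)=(-0.185692, -0.153015), Y(Ω₂)=(-0.005807, 0.017776)
  term(m=-1) = (0.077554, -0.022545)   from Y*(Ω₁)=(-0.077808, 0.216777), Y(Ω₂)=(-0.205886, -0.283859)
  term(m=+0) = (-0.021902, -0.000000)   from Y*(Ω₁)=(-0.310520, -0.000000), Y(Ω₂)=(0.070534, 0.000000)
  term(m=+1) = (0.077554, 0.022545)   from Y*(Ω₁)=(0.077808, 0.216777), Y(Ω₂)=(0.205886, -0.283859)
  term(m=+2) = (0.003798, 0.002412)   from Y*(Ω₁)=(-0.185692, 0.153015), Y(Ω₂)=(-0.005807, -0.017776)
  term(m=+3) = (0.104921, 0.119123)   from Y*(Ω₁)=(0.370458, 0.220537), Y(Ω₂)=(0.350449, 0.112930)
  term(m=+4) = (-0.046787, -0.099589)   from Y*(Ω₁)=(0.055079, -0.282806), Y(Ω₂)=(0.308234, -0.225470)
  term(m=+5) = (0.002667, 0.016922)   from Y*(Ω₁)=(-0.097020, 0.014887), Y(Ω₂)=(-0.000705, -0.174529)
Total Σ_m = (0.262404, 0.000000). Multiply by 1.142397: (0.299770, 0.000000). P_5(cos γ) = 0.299770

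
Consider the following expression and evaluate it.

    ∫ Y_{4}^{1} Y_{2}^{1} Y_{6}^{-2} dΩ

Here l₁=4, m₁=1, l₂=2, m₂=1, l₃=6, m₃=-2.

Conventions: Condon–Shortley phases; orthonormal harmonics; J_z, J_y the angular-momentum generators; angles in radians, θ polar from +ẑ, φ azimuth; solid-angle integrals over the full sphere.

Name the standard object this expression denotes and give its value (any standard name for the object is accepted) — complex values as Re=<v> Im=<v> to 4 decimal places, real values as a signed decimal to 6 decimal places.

Gaunt coefficient, +0.238034

This is a Gaunt coefficient — the integral of a triple product of spherical harmonics over the sphere.
Rules hold: Σm=0, L=12 even, 2≤6≤6.
N = 9·5·13 = 585
Δ = 0!·8!·4!/13! = 1/6435
Racah Σ t=0..0: t=0:+1/2304 = 1/2304
⇒ 3j(4 2 6; 0 0 0)² = 5/143, sgn +1
Racah Σ t=0..0: t=0:+1/4320 = 1/4320
⇒ 3j(4 2 6; 1 1 -2)² = 224/6435, sgn +1
4πI² = N·(3j₀)²·(3jₘ)² = 1120/1573
I = +1·√(0.712015/4π) = 0.23803440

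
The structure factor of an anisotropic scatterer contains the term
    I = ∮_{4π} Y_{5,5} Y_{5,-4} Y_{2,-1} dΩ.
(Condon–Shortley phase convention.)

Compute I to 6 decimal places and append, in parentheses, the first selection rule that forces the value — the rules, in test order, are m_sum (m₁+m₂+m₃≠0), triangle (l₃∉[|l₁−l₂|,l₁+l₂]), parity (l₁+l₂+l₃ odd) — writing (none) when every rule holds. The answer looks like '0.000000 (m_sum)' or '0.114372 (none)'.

-0.187924 (none)

m-sum 0 ✓  L=12 even ✓  0≤2≤10 ✓
Π(2lᵢ+1) = 11×11×5 = 605
triangle coeff Δ(5,5,2) = 1/38610
Σ_t [3,5]: t=3:−1/2880 t=4:+1/576 t=5:−1/2880 = 1/960
(3j)²=10/429 [(5 5 2; 0 0 0)], sign=+1
Σ_t [0,0]: t=0:+1/80640 = 1/80640
(3j)²=9/286 [(5 5 2; 5 -4 -1)], sign=-1
⇒ 4πI² = 75/169
I = (-1)√(75/169/(4π)) = -0.18792404
No selection rule forces the value: the integral is nonzero (none).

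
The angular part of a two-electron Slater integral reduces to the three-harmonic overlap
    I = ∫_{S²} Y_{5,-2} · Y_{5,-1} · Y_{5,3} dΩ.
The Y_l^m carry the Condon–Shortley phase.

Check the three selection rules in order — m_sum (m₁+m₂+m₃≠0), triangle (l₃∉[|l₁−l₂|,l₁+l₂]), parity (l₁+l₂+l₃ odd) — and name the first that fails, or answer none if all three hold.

parity

Σmᵢ = 0  ✓
l₃∈[|l₁−l₂|,l₁+l₂]=[0,10], have l₃=5  ✓
Σlᵢ = 15 ⇒ odd  ✗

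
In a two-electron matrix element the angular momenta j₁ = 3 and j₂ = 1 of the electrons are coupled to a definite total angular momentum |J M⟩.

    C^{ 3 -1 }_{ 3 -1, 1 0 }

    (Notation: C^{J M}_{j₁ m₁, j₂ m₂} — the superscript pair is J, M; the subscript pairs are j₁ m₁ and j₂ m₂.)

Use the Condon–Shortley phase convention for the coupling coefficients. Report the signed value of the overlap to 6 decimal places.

-0.288675  (= −√(1/12))

√[7·1!5!1!/8! · 2!4!1!1!2!4!] = √(48)
  +(−1)^0/∏(0,1,4,1,1,0)! = 1/24  (running 1/24)
  +(−1)^1/∏(1,0,3,0,2,1)! = -1/12  (running -1/24)
⟨..|..⟩ = √(48)·(-1/24) = -0.288675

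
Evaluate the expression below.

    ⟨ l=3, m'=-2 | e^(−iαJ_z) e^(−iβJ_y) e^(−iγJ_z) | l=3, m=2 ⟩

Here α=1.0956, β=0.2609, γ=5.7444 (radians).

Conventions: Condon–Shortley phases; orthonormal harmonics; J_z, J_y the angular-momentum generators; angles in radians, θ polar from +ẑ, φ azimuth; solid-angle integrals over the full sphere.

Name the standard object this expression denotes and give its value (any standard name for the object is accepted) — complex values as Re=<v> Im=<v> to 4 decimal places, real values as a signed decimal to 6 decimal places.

Wigner D-matrix element, Re=-0.0014 Im=-0.0002

This is a Wigner D-matrix element — the rotation-matrix element ⟨l m'| R(α,β,γ) |l m⟩ in the angular-momentum basis.
First d^3_{-2,2}(β=0.2609), then the phase factors e^{-i(-2)α} and e^{-i(2)γ}:
With c≡cos(β/2)=0.991503 and s≡sin(β/2)=0.130080, N=[1·120·120·1]^{1/2}=120.000000
The bounds max(0,m−m')=4 and min(l+m,l−m')=5 give 2 terms
  k=4: (−1)^0·120.0000/(24)·0.9915^2·0.1301^4 = +0.001407
  k=5: (−1)^1·120.0000/(120)·0.9915^0·0.1301^6 = -0.000005
d^3_{-2,2}(0.2609) = +0.001407 -0.000005 = +0.001403
D = (-0.581364+0.813644i)·(+0.001403)·(+0.473470+0.880810i) = -0.001391-0.000178i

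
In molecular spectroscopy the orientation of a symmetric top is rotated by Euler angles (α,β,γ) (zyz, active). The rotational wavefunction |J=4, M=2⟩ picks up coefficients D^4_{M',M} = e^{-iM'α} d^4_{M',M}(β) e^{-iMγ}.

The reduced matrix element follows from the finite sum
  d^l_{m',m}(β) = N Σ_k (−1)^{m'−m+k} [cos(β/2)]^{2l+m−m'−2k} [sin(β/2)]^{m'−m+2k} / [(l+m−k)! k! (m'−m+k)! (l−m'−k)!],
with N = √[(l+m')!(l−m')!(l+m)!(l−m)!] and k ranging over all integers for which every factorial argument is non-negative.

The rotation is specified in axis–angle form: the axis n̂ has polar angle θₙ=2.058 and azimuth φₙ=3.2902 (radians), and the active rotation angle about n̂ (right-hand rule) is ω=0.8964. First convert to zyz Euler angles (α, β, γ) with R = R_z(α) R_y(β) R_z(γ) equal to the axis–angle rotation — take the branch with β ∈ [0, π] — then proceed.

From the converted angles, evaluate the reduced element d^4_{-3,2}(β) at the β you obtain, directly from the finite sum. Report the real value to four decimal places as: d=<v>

Axis–angle → zyz. n̂ = (sinθₙcosφₙ, sinθₙsinφₙ, cosθₙ) = (-0.873906, -0.130833, -0.468157), ω = 0.8964.
R = I cosω + sinω [n̂]ₓ + (1−cosω) n̂n̂ᵀ gives
  R = [+0.911256, +0.408611, +0.051465; -0.322728, +0.630855, +0.705598; +0.255849, -0.659590, +0.706741]
β = atan2(√(R₁₃²+R₂₃²), R₃₃) = 0.785916; α = atan2(R₂₃, R₁₃) mod 2π = 1.497987; γ = atan2(R₃₂, −R₃₁) mod 2π = 4.342365
d^4_{-3,2}(β=0.7859) via the finite sum:
With c≡cos(β/2)=0.923780 and s≡sin(β/2)=0.382922, N=[1·5040·720·2]^{1/2}=2693.993318
k∈{5,6} keeps every argument non-negative
  k=5: (−1)^0·2693.9933/(240)·0.9238^3·0.3829^5 = +0.072853
  k=6: (−1)^1·2693.9933/(720)·0.9238^1·0.3829^7 = -0.004173
d^4_{-3,2}(0.7859) = +0.072853 -0.004173 = +0.068680

d=0.0687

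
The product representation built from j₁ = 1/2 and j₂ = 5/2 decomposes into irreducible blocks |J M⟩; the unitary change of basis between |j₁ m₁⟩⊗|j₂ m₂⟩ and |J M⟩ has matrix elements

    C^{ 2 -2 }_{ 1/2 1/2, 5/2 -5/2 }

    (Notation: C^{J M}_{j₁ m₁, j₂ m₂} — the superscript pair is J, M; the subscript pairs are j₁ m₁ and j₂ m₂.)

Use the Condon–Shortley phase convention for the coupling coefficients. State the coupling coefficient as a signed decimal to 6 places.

√[5·1!0!4!/6! · 1!0!0!5!0!4!] = √(480)
  +(−1)^0/∏(0,1,0,0,0,4)! = 1/24  (running 1/24)
⟨..|..⟩ = √(480)·(1/24) = +0.912871

+√(5/6) = +0.912871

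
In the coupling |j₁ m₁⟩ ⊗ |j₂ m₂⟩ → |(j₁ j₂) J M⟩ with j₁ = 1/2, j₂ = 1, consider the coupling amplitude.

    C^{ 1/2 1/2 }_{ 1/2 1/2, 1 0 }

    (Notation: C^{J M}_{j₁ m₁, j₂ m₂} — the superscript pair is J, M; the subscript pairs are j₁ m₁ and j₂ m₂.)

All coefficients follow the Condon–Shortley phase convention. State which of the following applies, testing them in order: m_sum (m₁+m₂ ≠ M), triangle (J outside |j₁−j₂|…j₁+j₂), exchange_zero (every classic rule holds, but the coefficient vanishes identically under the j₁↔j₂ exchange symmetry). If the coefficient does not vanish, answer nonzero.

m-sum: m₁+m₂ = 1/2+0 = 1/2, M = 1/2  ✓
triangle: |j₁−j₂| = 1/2 ≤ J = 1/2 ≤ j₁+j₂ = 3/2  ✓
exchange: j₁≠j₂ or m₁≠m₂ — the exchange symmetry imposes no constraint here
value check: CG = +√(1/3) = +0.577350 ≠ 0

nonzero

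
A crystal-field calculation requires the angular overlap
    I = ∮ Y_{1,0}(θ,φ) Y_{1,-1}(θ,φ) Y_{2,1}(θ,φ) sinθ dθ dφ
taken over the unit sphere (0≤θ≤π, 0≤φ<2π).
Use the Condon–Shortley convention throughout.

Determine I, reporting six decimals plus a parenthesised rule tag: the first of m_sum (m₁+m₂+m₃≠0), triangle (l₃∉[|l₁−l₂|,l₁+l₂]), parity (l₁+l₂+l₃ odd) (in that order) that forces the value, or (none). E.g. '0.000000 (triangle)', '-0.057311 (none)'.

-0.218510 (none)

Checks pass: Σm=0; 4 even; l₃=2∈[0,2].
(2·1+1)(2·1+1)(2·2+1) = 45
Δ: 0! 2! 2! / 5! → 1/30
sum: t=0:+1/1 = 1/1
3j²(1 1 2; 0 0 0) = Δ·Π!·Σ² = 2/15  (sign +1)
sum: t=0:+1/2 = 1/2
3j²(1 1 2; 0 -1 1) = Δ·Π!·Σ² = 1/10  (sign -1)
combine: 4πI² = 45·2/15·1/10 = 3/5
take √, sign -1: I = -0.21850969
No selection rule forces the value: the integral is nonzero (none).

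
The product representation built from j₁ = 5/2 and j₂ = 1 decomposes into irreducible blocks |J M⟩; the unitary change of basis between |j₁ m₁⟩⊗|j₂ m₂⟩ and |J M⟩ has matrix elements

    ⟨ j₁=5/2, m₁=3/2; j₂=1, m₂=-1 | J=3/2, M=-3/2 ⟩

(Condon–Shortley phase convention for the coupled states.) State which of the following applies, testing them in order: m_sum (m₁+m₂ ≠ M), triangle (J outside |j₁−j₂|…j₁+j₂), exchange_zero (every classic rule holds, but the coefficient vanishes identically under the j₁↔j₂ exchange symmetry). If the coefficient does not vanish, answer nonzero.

m_sum

m-sum: m₁+m₂ = 3/2+(-1) = 1/2, M = -3/2  ✗ ⇒ coefficient is 0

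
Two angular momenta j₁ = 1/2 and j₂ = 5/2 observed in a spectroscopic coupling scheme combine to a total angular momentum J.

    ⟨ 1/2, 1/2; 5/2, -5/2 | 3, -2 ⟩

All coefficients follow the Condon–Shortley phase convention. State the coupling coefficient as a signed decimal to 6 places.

+√(1/6) ≈ +0.408248

j₁+j₂−J=0  J+j₁−j₂=1  J−j₁+j₂=5  j₁+j₂+J+1=7
(j₁±m₁, j₂±m₂, J±M) = (1,0,0,5,1,5)
P² = 2400
sum k=0..0:
  [0] +1/120 = 1/120
S = 1/120
C² = P²·S² = 1/6 ; C = +0.408248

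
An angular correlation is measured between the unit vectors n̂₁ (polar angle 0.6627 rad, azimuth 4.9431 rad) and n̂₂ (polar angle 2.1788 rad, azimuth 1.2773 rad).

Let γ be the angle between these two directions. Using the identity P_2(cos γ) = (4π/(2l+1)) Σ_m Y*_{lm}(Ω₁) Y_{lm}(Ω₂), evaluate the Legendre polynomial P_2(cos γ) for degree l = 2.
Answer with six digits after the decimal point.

0.681483

Term-by-term m-sum for l=2 (normalisation 4π/5 = 2.513274):
  term(m=-2) = +0.018985+0.032975i   from Y*(Ω₁)=-0.130925-0.065099i, Y(Ω₂)=-0.216671-0.144132i
  term(m=-1) = +0.117499+0.067933i   from Y*(Ω₁)=+0.085683-0.364774i, Y(Ω₂)=-0.104790+0.346728i
  term(m=+0) = -0.001813+0.000000i   from Y*(Ω₁)=+0.272628-0.000000i, Y(Ω₂)=-0.006651+0.000000i
  term(m=+1) = +0.117499-0.067933i   from Y*(Ω₁)=-0.085683-0.364774i, Y(Ω₂)=+0.104790+0.346728i
  term(m=+2) = +0.018985-0.032975i   from Y*(Ω₁)=-0.130925+0.065099i, Y(Ω₂)=-0.216671+0.144132i
Total Σ_m = +0.271154+0.000000i. Multiply by 2.513274: +0.681483+0.000000i. P_2(cos γ) = 0.681483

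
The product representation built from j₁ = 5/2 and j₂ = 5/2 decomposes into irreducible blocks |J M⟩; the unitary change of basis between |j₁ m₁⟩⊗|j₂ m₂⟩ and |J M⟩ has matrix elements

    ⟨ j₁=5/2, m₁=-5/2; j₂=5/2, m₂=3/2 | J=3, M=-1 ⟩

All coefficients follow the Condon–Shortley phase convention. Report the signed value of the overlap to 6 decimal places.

+0.577350

j₁+j₂−J=2  J+j₁−j₂=3  J−j₁+j₂=3  j₁+j₂+J+1=9
(j₁±m₁, j₂±m₂, J±M) = (0,5,4,1,2,4)
P² = 192
sum k=2..2:
  [2] +1/24 = 1/24
S = 1/24
C² = P²·S² = 1/3 ; C = +0.577350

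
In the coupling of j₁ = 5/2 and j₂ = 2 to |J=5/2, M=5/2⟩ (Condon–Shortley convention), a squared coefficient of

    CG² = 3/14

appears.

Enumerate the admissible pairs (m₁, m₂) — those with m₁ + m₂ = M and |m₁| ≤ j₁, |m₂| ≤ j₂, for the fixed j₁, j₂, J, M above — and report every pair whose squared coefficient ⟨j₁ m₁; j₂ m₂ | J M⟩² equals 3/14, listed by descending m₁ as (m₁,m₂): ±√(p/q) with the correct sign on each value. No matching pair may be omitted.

Admissible pairs with m₁+m₂ = M = 5/2: (1/2,2), (3/2,1), (5/2,0)
  (m₁,m₂)=(5/2,0): CG² = 5/14, CG = +√(5/14)
  (m₁,m₂)=(3/2,1): CG² = 3/7, CG = −√(3/7)
  (m₁,m₂)=(1/2,2): CG² = 3/14, CG = +√(3/14)   ← matches the target
Pairs with CG² = 3/14: (1/2,2): +√(3/14)

(1/2,2): +√(3/14)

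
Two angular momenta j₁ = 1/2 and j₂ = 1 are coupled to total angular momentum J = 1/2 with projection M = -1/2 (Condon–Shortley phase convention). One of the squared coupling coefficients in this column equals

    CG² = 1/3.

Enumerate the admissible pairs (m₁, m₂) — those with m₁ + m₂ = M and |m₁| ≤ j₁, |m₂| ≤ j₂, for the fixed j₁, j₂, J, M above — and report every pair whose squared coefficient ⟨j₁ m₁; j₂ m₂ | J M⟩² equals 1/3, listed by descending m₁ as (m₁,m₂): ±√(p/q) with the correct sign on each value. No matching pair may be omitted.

(-1/2,0): −√(1/3)

Admissible pairs with m₁+m₂ = M = -1/2: (-1/2,0), (1/2,-1)
  (m₁,m₂)=(1/2,-1): CG² = 2/3, CG = +√(2/3)
  (m₁,m₂)=(-1/2,0): CG² = 1/3, CG = −√(1/3)   ← matches the target
Pairs with CG² = 1/3: (-1/2,0): −√(1/3)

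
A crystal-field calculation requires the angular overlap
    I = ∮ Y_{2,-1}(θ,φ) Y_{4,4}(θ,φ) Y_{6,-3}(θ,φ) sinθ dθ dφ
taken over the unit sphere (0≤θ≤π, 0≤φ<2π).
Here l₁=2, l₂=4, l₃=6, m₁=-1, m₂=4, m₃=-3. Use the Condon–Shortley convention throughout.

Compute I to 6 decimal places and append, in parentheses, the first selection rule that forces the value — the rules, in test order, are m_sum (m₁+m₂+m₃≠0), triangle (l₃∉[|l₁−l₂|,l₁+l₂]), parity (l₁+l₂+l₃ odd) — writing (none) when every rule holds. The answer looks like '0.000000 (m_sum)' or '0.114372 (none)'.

Checks pass: Σm=0; 12 even; l₃=6∈[2,6].
(2·2+1)(2·4+1)(2·6+1) = 585
Δ: 0! 4! 8! / 13! → 1/6435
sum: t=0:+1/2304 = 1/2304
3j²(2 4 6; 0 0 0) = Δ·Π!·Σ² = 5/143  (sign +1)
sum: t=0:+1/241920 = 1/241920
3j²(2 4 6; -1 4 -3) = Δ·Π!·Σ² = 1/715  (sign -1)
combine: 4πI² = 585·5/143·1/715 = 45/1573
take √, sign -1: I = -0.04771303
No selection rule forces the value: the integral is nonzero (none).

-0.047713 (none)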